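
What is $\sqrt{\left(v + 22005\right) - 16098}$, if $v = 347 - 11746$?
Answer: $2 i \sqrt{1373} \approx 74.108 i$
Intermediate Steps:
$v = -11399$ ($v = 347 - 11746 = -11399$)
$\sqrt{\left(v + 22005\right) - 16098} = \sqrt{\left(-11399 + 22005\right) - 16098} = \sqrt{10606 - 16098} = \sqrt{-5492} = 2 i \sqrt{1373}$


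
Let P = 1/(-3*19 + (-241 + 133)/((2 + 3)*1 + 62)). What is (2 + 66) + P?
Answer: 266969/3927 ≈ 67.983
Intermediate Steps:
P = -67/3927 (P = 1/(-57 - 108/(5*1 + 62)) = 1/(-57 - 108/(5 + 62)) = 1/(-57 - 108/67) = 1/(-3927/67) = -67/3927 ≈ -0.017061)
(2 + 66) + P = (2 + 66) - 67/3927 = 68 - 67/3927 = 266969/3927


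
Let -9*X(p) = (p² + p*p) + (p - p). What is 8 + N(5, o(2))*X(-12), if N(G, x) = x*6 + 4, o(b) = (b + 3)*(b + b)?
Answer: -3960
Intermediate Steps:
o(b) = 2*b*(3 + b) (o(b) = (3 + b)*(2*b) = 2*b*(3 + b))
X(p) = -2*p²/9 (X(p) = -((p² + p*p) + (p - p))/9 = -((p² + p²) + 0)/9 = -(2*p² + 0)/9 = -2*p²/9)
N(G, x) = 4 + 6*x (N(G, x) = 6*x + 4 = 4 + 6*x)
8 + N(5, o(2))*X(-12) = 8 + (4 + 6*(2*2*(3 + 2)))*(-2/9*(-12)²) = 8 + (4 + 6*(2*2*5))*(-2/9*144) = 8 + (4 + 6*20)*(-32) = 8 + (4 + 120)*(-32) = 8 + 124*(-32) = 8 - 3968 = -3960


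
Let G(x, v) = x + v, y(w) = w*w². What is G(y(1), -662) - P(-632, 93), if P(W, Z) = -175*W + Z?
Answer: -111354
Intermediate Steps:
y(w) = w³
P(W, Z) = Z - 175*W
G(x, v) = v + x
G(y(1), -662) - P(-632, 93) = (-662 + 1³) - (93 - 175*(-632)) = (-662 + 1) - (93 + 110600) = -661 - 1*110693 = -661 - 110693 = -111354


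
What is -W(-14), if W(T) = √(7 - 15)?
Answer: -2*I*√2 ≈ -2.8284*I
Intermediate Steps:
W(T) = 2*I*√2 (W(T) = √(-8) = 2*I*√2)
-W(-14) = -2*I*√2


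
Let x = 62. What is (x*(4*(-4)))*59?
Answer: -58528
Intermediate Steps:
(x*(4*(-4)))*59 = (62*(4*(-4)))*59 = (62*(-16))*59 = -992*59 = -58528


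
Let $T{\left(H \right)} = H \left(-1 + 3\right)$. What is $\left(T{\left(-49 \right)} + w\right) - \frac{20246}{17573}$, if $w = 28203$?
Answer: $\frac{493868919}{17573} \approx 28104.0$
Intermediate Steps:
$T{\left(H \right)} = 2 H$ ($T{\left(H \right)} = H 2 = 2 H$)
$\left(T{\left(-49 \right)} + w\right) - \frac{20246}{17573} = \left(2 \left(-49\right) + 28203\right) - \frac{20246}{17573} = \left(-98 + 28203\right) - \frac{20246}{17573} = 28105 - \frac{20246}{17573} = \frac{493868919}{17573}$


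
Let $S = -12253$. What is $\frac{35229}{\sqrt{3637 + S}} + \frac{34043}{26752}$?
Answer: $\frac{34043}{26752} - \frac{11743 i \sqrt{2154}}{1436} \approx 1.2725 - 379.53 i$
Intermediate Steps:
$\frac{35229}{\sqrt{3637 + S}} + \frac{34043}{26752} = \frac{35229}{\sqrt{3637 - 12253}} + \frac{34043}{26752} = \frac{35229}{\sqrt{-8616}} + 34043 \cdot \frac{1}{26752} = \frac{35229}{2 i \sqrt{2154}} + \frac{34043}{26752} = 35229 \left(- \frac{i \sqrt{2154}}{4308}\right) + \frac{34043}{26752} = - \frac{11743 i \sqrt{2154}}{1436} + \frac{34043}{26752} = \frac{34043}{26752} - \frac{11743 i \sqrt{2154}}{1436}$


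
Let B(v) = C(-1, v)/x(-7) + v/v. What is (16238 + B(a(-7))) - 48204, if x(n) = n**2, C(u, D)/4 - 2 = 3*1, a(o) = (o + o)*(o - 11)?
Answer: -1566265/49 ≈ -31965.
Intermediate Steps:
a(o) = 2*o*(-11 + o) (a(o) = (2*o)*(-11 + o) = 2*o*(-11 + o))
C(u, D) = 20 (C(u, D) = 8 + 4*(3*1) = 8 + 4*3 = 8 + 12 = 20)
B(v) = 69/49 (B(v) = 20/((-7)**2) + v/v = 20/49 + 1 = 69/49)
(16238 + B(a(-7))) - 48204 = (16238 + 69/49) - 48204 = 795731/49 - 48204 = -1566265/49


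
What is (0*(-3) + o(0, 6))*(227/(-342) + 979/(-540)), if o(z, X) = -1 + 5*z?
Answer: 25411/10260 ≈ 2.4767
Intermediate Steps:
(0*(-3) + o(0, 6))*(227/(-342) + 979/(-540)) = (0*(-3) + (-1 + 5*0))*(227/(-342) + 979/(-540)) = (0 + (-1 + 0))*(227*(-1/342) + 979*(-1/540)) = (0 - 1)*(-227/342 - 979/540) = -1*(-25411/10260) = 25411/10260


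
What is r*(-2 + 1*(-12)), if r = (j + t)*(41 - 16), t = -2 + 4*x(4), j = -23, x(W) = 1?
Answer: 7350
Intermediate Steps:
t = 2 (t = -2 + 4*1 = -2 + 4 = 2)
r = -525 (r = (-23 + 2)*(41 - 16) = -21*25 = -525)
r*(-2 + 1*(-12)) = -525*(-2 + 1*(-12)) = -525*(-2 - 12) = -525*(-14) = 7350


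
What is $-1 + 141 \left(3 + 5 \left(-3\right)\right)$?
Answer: $-1693$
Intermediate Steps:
$-1 + 141 \left(3 + 5 \left(-3\right)\right) = -1 + 141 \left(3 - 15\right) = -1 + 141 \left(-12\right) = -1 - 1692 = -1693$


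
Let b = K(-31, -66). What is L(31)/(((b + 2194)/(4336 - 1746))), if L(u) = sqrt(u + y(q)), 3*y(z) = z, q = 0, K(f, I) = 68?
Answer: 1295*sqrt(31)/1131 ≈ 6.3751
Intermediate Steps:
y(z) = z/3
b = 68
L(u) = sqrt(u) (L(u) = sqrt(u + (1/3)*0) = sqrt(u + 0) = sqrt(u))
L(31)/(((b + 2194)/(4336 - 1746))) = sqrt(31)/(((68 + 2194)/(4336 - 1746))) = sqrt(31)/((2262/2590)) = sqrt(31)/((2262*(1/2590))) = sqrt(31)/(1131/1295) = sqrt(31)*(1295/1131) = 1295*sqrt(31)/1131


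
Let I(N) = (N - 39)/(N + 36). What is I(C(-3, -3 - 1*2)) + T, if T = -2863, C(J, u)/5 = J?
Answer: -20059/7 ≈ -2865.6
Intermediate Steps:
C(J, u) = 5*J
I(N) = (-39 + N)/(36 + N)
I(C(-3, -3 - 1*2)) + T = (-39 + 5*(-3))/(36 + 5*(-3)) - 2863 = (-39 - 15)/(36 - 15) - 2863 = -54/21 - 2863 = (1/21)*(-54) - 2863 = -18/7 - 2863 = -20059/7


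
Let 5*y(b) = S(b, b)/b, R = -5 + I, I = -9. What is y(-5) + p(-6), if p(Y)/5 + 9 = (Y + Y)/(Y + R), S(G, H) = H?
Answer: -209/5 ≈ -41.800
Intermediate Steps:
R = -14 (R = -5 - 9 = -14)
y(b) = ⅕ (y(b) = (b/b)/5 = (⅕)*1 = ⅕)
p(Y) = -45 + 10*Y/(-14 + Y) (p(Y) = -45 + 5*((Y + Y)/(Y - 14)) = -45 + 5*((2*Y)/(-14 + Y)) = -45 + 5*(2*Y/(-14 + Y)) = -45 + 10*Y/(-14 + Y))
y(-5) + p(-6) = ⅕ + 35*(18 - 1*(-6))/(-14 - 6) = ⅕ + 35*(18 + 6)/(-20) = ⅕ + 35*(-1/20)*24 = ⅕ - 42 = -209/5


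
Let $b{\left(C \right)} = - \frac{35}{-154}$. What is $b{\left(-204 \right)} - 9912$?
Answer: $- \frac{218059}{22} \approx -9911.8$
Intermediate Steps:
$b{\left(C \right)} = \frac{5}{22}$ ($b{\left(C \right)} = \left(-35\right) \left(- \frac{1}{154}\right) = \frac{5}{22}$)
$b{\left(-204 \right)} - 9912 = \frac{5}{22} - 9912 = - \frac{218059}{22}$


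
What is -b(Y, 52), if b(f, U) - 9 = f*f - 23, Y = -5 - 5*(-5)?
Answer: -386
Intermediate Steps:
Y = 20 (Y = -5 + 25 = 20)
b(f, U) = -14 + f² (b(f, U) = 9 + (f*f - 23) = 9 + (f² - 23) = 9 + (-23 + f²) = -14 + f²)
-b(Y, 52) = -(-14 + 20²) = -(-14 + 400) = -1*386 = -386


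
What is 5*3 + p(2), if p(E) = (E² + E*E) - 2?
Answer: 21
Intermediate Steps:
p(E) = -2 + 2*E² (p(E) = (E² + E²) - 2 = 2*E² - 2 = -2 + 2*E²)
5*3 + p(2) = 5*3 + (-2 + 2*2²) = 15 + (-2 + 2*4) = 15 + (-2 + 8) = 15 + 6 = 21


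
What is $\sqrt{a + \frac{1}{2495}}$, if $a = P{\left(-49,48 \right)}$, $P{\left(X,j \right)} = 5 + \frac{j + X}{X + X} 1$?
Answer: $\frac{3 \sqrt{679273730}}{34930} \approx 2.2384$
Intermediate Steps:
$P{\left(X,j \right)} = 5 + \frac{X + j}{2 X}$ ($P{\left(X,j \right)} = 5 + \frac{X + j}{2 X} 1 = 5 + \frac{X + j}{2 X}$)
$a = \frac{491}{98}$ ($a = \frac{48 + 11 \left(-49\right)}{2 \left(-49\right)} = \frac{1}{2} \left(- \frac{1}{49}\right) \left(48 - 539\right) = \frac{1}{2} \left(- \frac{1}{49}\right) \left(-491\right) = \frac{491}{98} \approx 5.0102$)
$\sqrt{a + \frac{1}{2495}} = \sqrt{\frac{491}{98} + \frac{1}{2495}} = \sqrt{\frac{1225143}{244510}} = \frac{3 \sqrt{679273730}}{34930}$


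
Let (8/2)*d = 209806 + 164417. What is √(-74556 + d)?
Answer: 7*√1551/2 ≈ 137.84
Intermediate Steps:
d = 374223/4 (d = (209806 + 164417)/4 = (¼)*374223 = 374223/4 ≈ 93556.)
√(-74556 + d) = √(-74556 + 374223/4) = √(75999/4) = 7*√1551/2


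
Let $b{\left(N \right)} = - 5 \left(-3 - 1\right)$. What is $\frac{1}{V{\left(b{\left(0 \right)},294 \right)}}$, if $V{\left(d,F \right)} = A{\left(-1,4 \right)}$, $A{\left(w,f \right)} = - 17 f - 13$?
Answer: $- \frac{1}{81} \approx -0.012346$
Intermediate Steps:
$A{\left(w,f \right)} = -13 - 17 f$
$b{\left(N \right)} = 20$ ($b{\left(N \right)} = \left(-5\right) \left(-4\right) = 20$)
$V{\left(d,F \right)} = -81$ ($V{\left(d,F \right)} = -13 - 68 = -81$)
$\frac{1}{V{\left(b{\left(0 \right)},294 \right)}} = \frac{1}{-81} = - \frac{1}{81}$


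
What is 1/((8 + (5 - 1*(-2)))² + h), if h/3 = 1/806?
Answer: 806/181353 ≈ 0.0044444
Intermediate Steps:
h = 3/806 ≈ 0.0037221
1/((8 + (5 - 1*(-2)))² + h) = 1/((8 + (5 - 1*(-2)))² + 3/806) = 1/((8 + (5 + 2))² + 3/806) = 1/((8 + 7)² + 3/806) = 1/(15² + 3/806) = 1/(225 + 3/806) = 1/(181353/806) = 806/181353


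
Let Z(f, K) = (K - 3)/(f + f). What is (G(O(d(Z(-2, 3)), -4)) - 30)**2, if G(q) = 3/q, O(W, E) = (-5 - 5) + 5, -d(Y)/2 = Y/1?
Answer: 23409/25 ≈ 936.36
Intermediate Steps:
Z(f, K) = (-3 + K)/(2*f) (Z(f, K) = (-3 + K)/((2*f)) = (-3 + K)*(1/(2*f)) = (-3 + K)/(2*f))
d(Y) = -2*Y (d(Y) = -2*Y/1 = -2*Y)
O(W, E) = -5 (O(W, E) = -10 + 5 = -5)
(G(O(d(Z(-2, 3)), -4)) - 30)**2 = (3/(-5) - 30)**2 = (3*(-1/5) - 30)**2 = (-3/5 - 30)**2 = (-153/5)**2 = 23409/25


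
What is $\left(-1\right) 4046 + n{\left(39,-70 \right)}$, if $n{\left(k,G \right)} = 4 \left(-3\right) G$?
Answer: $-3206$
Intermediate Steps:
$n{\left(k,G \right)} = - 12 G$
$\left(-1\right) 4046 + n{\left(39,-70 \right)} = \left(-1\right) 4046 - -840 = -4046 + 840 = -3206$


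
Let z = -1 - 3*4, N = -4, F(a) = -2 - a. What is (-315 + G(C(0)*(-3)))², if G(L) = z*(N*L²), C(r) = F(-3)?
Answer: 23409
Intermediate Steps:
C(r) = 1 (C(r) = -2 - 1*(-3) = -2 + 3 = 1)
z = -13 (z = -1 - 12 = -13)
G(L) = 52*L² (G(L) = -(-52)*L² = 52*L²)
(-315 + G(C(0)*(-3)))² = (-315 + 52*(1*(-3))²)² = (-315 + 52*(-3)²)² = (-315 + 52*9)² = (-315 + 468)² = 153² = 23409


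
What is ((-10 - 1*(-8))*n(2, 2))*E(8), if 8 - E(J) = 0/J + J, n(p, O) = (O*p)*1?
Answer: 0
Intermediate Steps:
n(p, O) = O*p
E(J) = 8 - J (E(J) = 8 - (0/J + J) = 8 - (0 + J) = 8 - J)
((-10 - 1*(-8))*n(2, 2))*E(8) = ((-10 - 1*(-8))*(2*2))*(8 - 1*8) = ((-10 + 8)*4)*(8 - 8) = -2*4*0 = -8*0 = 0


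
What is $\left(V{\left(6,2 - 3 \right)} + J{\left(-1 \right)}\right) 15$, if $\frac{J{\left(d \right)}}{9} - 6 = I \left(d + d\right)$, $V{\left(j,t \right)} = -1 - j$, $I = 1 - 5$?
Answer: $1785$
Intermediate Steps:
$I = -4$ ($I = 1 - 5 = -4$)
$J{\left(d \right)} = 54 - 72 d$ ($J{\left(d \right)} = 54 + 9 \left(- 4 \left(d + d\right)\right) = 54 + 9 \left(- 4 \cdot 2 d\right) = 54 + 9 \left(- 8 d\right) = 54 - 72 d$)
$\left(V{\left(6,2 - 3 \right)} + J{\left(-1 \right)}\right) 15 = \left(\left(-1 - 6\right) + \left(54 - -72\right)\right) 15 = \left(\left(-1 - 6\right) + \left(54 + 72\right)\right) 15 = \left(-7 + 126\right) 15 = 119 \cdot 15 = 1785$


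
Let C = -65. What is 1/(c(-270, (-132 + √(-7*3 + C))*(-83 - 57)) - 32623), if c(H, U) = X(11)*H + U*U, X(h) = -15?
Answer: I/(3*(1724800*√86 + 113265409*I)) ≈ 2.8854e-9 + 4.0747e-10*I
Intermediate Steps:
c(H, U) = U² - 15*H (c(H, U) = -15*H + U*U = -15*H + U² = U² - 15*H)
1/(c(-270, (-132 + √(-7*3 + C))*(-83 - 57)) - 32623) = 1/((((-132 + √(-7*3 - 65))*(-83 - 57))² - 15*(-270)) - 32623) = 1/((((-132 + √(-21 - 65))*(-140))² + 4050) - 32623) = 1/((((-132 + √(-86))*(-140))² + 4050) - 32623) = 1/((((-132 + I*√86)*(-140))² + 4050) - 32623) = 1/(((18480 - 140*I*√86)² + 4050) - 32623) = 1/((4050 + (18480 - 140*I*√86)²) - 32623) = 1/(-28573 + (18480 - 140*I*√86)²)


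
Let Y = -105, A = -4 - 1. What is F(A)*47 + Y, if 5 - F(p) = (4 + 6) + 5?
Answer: -575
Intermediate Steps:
A = -5
F(p) = -10 (F(p) = 5 - ((4 + 6) + 5) = 5 - (10 + 5) = 5 - 1*15 = 5 - 15 = -10)
F(A)*47 + Y = -10*47 - 105 = -470 - 105 = -575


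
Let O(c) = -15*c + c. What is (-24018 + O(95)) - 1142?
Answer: -26490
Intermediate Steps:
O(c) = -14*c
(-24018 + O(95)) - 1142 = (-24018 - 14*95) - 1142 = (-24018 - 1330) - 1142 = -25348 - 1142 = -26490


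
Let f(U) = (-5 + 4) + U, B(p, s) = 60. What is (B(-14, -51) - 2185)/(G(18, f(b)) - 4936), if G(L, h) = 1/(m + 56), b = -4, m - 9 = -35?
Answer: 63750/148079 ≈ 0.43051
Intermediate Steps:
m = -26 (m = 9 - 35 = -26)
f(U) = -1 + U
G(L, h) = 1/30 (G(L, h) = 1/(-26 + 56) = 1/30)
(B(-14, -51) - 2185)/(G(18, f(b)) - 4936) = (60 - 2185)/(1/30 - 4936) = -2125/(-148079/30) = -2125*(-30/148079) = 63750/148079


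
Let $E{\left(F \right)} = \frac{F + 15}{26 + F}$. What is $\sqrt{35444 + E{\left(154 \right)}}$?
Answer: $\frac{\sqrt{31900445}}{30} \approx 188.27$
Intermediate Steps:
$E{\left(F \right)} = \frac{15 + F}{26 + F}$
$\sqrt{35444 + E{\left(154 \right)}} = \sqrt{35444 + \frac{15 + 154}{26 + 154}} = \sqrt{35444 + \frac{1}{180} \cdot 169} = \sqrt{35444 + \frac{169}{180}} = \sqrt{\frac{6380089}{180}} = \frac{\sqrt{31900445}}{30}$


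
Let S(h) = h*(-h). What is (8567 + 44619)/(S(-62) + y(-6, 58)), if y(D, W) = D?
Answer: -3799/275 ≈ -13.815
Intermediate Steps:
S(h) = -h²
(8567 + 44619)/(S(-62) + y(-6, 58)) = (8567 + 44619)/(-1*(-62)² - 6) = 53186/(-1*3844 - 6) = 53186/(-3844 - 6) = 53186/(-3850) = 53186*(-1/3850) = -3799/275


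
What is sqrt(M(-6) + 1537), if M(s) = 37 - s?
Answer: 2*sqrt(395) ≈ 39.749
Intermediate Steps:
sqrt(M(-6) + 1537) = sqrt((37 - 1*(-6)) + 1537) = sqrt((37 + 6) + 1537) = sqrt(43 + 1537) = sqrt(1580) = 2*sqrt(395)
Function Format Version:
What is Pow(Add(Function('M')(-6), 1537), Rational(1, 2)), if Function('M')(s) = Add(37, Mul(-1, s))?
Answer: Mul(2, Pow(395, Rational(1, 2))) ≈ 39.749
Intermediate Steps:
Pow(Add(Function('M')(-6), 1537), Rational(1, 2)) = Pow(Add(Add(37, Mul(-1, -6)), 1537), Rational(1, 2)) = Pow(Add(Add(37, 6), 1537), Rational(1, 2)) = Pow(Add(43, 1537), Rational(1, 2)) = Pow(1580, Rational(1, 2)) = Mul(2, Pow(395, Rational(1, 2)))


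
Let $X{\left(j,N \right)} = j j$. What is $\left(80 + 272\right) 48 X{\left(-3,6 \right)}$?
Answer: $152064$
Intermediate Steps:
$X{\left(j,N \right)} = j^{2}$
$\left(80 + 272\right) 48 X{\left(-3,6 \right)} = \left(80 + 272\right) 48 \left(-3\right)^{2} = 352 \cdot 48 \cdot 9 = 352 \cdot 432 = 152064$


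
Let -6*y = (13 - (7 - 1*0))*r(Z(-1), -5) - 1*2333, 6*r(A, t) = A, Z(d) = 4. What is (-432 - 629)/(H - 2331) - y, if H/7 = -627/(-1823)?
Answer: -1645842613/4245024 ≈ -387.71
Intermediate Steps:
H = 4389/1823 (H = 7*(-627/(-1823)) = 7*(-627*(-1/1823)) = 7*(627/1823) = 4389/1823 ≈ 2.4076)
r(A, t) = A/6
y = 2329/6 (y = -((13 - (7 - 1*0))*((⅙)*4) - 1*2333)/6 = -((13 - (7 + 0))*(⅔) - 2333)/6 = -((13 - 1*7)*(⅔) - 2333)/6 = -((13 - 7)*(⅔) - 2333)/6 = -(6*(⅔) - 2333)/6 = -(4 - 2333)/6 = -⅙*(-2329) = 2329/6 ≈ 388.17)
(-432 - 629)/(H - 2331) - y = (-432 - 629)/(4389/1823 - 2331) - 1*2329/6 = -1061/(-4245024/1823) - 2329/6 = -1061*(-1823/4245024) - 2329/6 = 1934203/4245024 - 2329/6 = -1645842613/4245024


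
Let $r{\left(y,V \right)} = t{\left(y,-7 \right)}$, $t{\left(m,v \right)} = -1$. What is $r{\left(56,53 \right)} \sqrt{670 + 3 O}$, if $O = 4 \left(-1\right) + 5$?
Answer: $- \sqrt{673} \approx -25.942$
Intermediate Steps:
$r{\left(y,V \right)} = -1$
$O = 1$ ($O = -4 + 5 = 1$)
$r{\left(56,53 \right)} \sqrt{670 + 3 O} = - \sqrt{670 + 3 \cdot 1} = - \sqrt{670 + 3} = - \sqrt{673}$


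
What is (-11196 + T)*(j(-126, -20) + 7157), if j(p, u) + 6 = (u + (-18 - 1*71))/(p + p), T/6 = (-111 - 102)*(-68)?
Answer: 3789944583/7 ≈ 5.4142e+8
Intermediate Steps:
T = 86904 (T = 6*((-111 - 102)*(-68)) = 6*(-213*(-68)) = 6*14484 = 86904)
j(p, u) = -6 + (-89 + u)/(2*p) (j(p, u) = -6 + (u + (-18 - 1*71))/(p + p) = -6 + (u + (-18 - 71))/((2*p)) = -6 + (u - 89)*(1/(2*p)) = -6 + (-89 + u)*(1/(2*p)) = -6 + (-89 + u)/(2*p))
(-11196 + T)*(j(-126, -20) + 7157) = (-11196 + 86904)*((½)*(-89 - 20 - 12*(-126))/(-126) + 7157) = 75708*((½)*(-1/126)*(-89 - 20 + 1512) + 7157) = 75708*((½)*(-1/126)*1403 + 7157) = 75708*(-1403/252 + 7157) = 75708*(1802161/252) = 3789944583/7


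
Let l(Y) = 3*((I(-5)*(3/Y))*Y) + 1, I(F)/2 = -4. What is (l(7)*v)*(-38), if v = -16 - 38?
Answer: -145692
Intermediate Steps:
I(F) = -8 (I(F) = 2*(-4) = -8)
v = -54
l(Y) = -71 (l(Y) = 3*((-24/Y)*Y) + 1 = 3*(-24) + 1 = -72 + 1 = -71)
(l(7)*v)*(-38) = -71*(-54)*(-38) = 3834*(-38) = -145692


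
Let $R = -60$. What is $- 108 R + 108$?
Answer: $6588$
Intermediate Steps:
$- 108 R + 108 = \left(-108\right) \left(-60\right) + 108 = 6480 + 108 = 6588$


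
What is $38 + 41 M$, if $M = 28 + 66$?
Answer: $3892$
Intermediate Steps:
$M = 94$
$38 + 41 M = 38 + 41 \cdot 94 = 38 + 3854 = 3892$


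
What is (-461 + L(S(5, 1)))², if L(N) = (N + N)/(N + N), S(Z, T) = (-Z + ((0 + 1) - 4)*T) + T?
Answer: 211600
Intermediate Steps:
S(Z, T) = -Z - 2*T (S(Z, T) = (-Z + (1 - 4)*T) + T = (-Z - 3*T) + T = -Z - 2*T)
L(N) = 1 (L(N) = (2*N)/((2*N)) = (2*N)*(1/(2*N)) = 1)
(-461 + L(S(5, 1)))² = (-461 + 1)² = (-460)² = 211600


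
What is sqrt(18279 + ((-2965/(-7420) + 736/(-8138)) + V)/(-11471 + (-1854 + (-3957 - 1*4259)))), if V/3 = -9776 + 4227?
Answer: sqrt(457508324359161583915561)/5002811086 ≈ 135.20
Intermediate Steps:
V = -16647 (V = 3*(-9776 + 4227) = 3*(-5549) = -16647)
sqrt(18279 + ((-2965/(-7420) + 736/(-8138)) + V)/(-11471 + (-1854 + (-3957 - 1*4259)))) = sqrt(18279 + ((-2965/(-7420) + 736/(-8138)) - 16647)/(-11471 + (-1854 + (-3957 - 1*4259)))) = sqrt(18279 + ((-2965*(-1/7420) + 736*(-1/8138)) - 16647)/(-11471 + (-1854 + (-3957 - 4259)))) = sqrt(18279 + ((593/1484 - 368/4069) - 16647)/(-11471 + (-1854 - 8216))) = sqrt(18279 + (1866805/6038396 - 16647)/(-11471 - 10070)) = sqrt(18279 - 100519311407/6038396/(-21541)) = sqrt(18279 - 100519311407/6038396*(-1/21541)) = sqrt(18279 + 100519311407/130073088236) = sqrt(2377706499177251/130073088236) = sqrt(457508324359161583915561)/5002811086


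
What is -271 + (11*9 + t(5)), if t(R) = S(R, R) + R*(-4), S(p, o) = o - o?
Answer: -192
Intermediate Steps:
S(p, o) = 0
t(R) = -4*R (t(R) = 0 + R*(-4) = 0 - 4*R = -4*R)
-271 + (11*9 + t(5)) = -271 + (11*9 - 4*5) = -271 + (99 - 20) = -271 + 79 = -192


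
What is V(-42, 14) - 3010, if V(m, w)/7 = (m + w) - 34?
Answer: -3444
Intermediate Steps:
V(m, w) = -238 + 7*m + 7*w (V(m, w) = 7*((m + w) - 34) = 7*(-34 + m + w) = -238 + 7*m + 7*w)
V(-42, 14) - 3010 = (-238 + 7*(-42) + 7*14) - 3010 = (-238 - 294 + 98) - 3010 = -434 - 3010 = -3444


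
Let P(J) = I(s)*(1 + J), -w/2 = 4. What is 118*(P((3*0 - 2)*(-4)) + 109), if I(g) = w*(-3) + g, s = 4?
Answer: 42598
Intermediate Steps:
w = -8 (w = -2*4 = -8)
I(g) = 24 + g (I(g) = -8*(-3) + g = 24 + g)
P(J) = 28 + 28*J (P(J) = (24 + 4)*(1 + J) = 28*(1 + J) = 28 + 28*J)
118*(P((3*0 - 2)*(-4)) + 109) = 118*((28 + 28*((3*0 - 2)*(-4))) + 109) = 118*((28 + 28*((0 - 2)*(-4))) + 109) = 118*((28 + 28*(-2*(-4))) + 109) = 118*((28 + 28*8) + 109) = 118*((28 + 224) + 109) = 118*(252 + 109) = 118*361 = 42598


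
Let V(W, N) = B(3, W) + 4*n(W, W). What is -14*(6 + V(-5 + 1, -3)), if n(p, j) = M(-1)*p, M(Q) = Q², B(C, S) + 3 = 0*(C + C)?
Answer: 182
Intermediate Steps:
B(C, S) = -3 (B(C, S) = -3 + 0*(C + C) = -3 + 0*(2*C) = -3 + 0 = -3)
n(p, j) = p (n(p, j) = (-1)²*p = 1*p = p)
V(W, N) = -3 + 4*W
-14*(6 + V(-5 + 1, -3)) = -14*(6 + (-3 + 4*(-5 + 1))) = -14*(6 + (-3 + 4*(-4))) = -14*(6 + (-3 - 16)) = -14*(6 - 19) = -14*(-13) = 182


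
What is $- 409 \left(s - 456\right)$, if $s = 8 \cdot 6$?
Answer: $166872$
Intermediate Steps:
$s = 48$
$- 409 \left(s - 456\right) = - 409 \left(48 - 456\right) = \left(-409\right) \left(-408\right) = 166872$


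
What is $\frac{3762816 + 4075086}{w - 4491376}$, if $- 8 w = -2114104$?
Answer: $- \frac{7837902}{4227113} \approx -1.8542$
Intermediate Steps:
$w = 264263$ ($w = \left(- \frac{1}{8}\right) \left(-2114104\right) = 264263$)
$\frac{3762816 + 4075086}{w - 4491376} = \frac{3762816 + 4075086}{264263 - 4491376} = \frac{7837902}{-4227113} = 7837902 \left(- \frac{1}{4227113}\right) = - \frac{7837902}{4227113}$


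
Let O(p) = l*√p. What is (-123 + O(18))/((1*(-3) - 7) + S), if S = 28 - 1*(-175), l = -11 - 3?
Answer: -123/193 - 42*√2/193 ≈ -0.94506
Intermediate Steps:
l = -14
O(p) = -14*√p
S = 203 (S = 28 + 175 = 203)
(-123 + O(18))/((1*(-3) - 7) + S) = (-123 - 42*√2)/((1*(-3) - 7) + 203) = (-123 - 42*√2)/((-3 - 7) + 203) = (-123 - 42*√2)/(-10 + 203) = (-123 - 42*√2)/193 = (-123 - 42*√2)*(1/193) = -123/193 - 42*√2/193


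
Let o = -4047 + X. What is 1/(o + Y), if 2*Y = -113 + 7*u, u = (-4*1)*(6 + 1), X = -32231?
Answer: -2/72865 ≈ -2.7448e-5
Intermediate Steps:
u = -28 (u = -4*7 = -28)
Y = -309/2 (Y = (-113 + 7*(-28))/2 = (-113 - 196)/2 = (½)*(-309) = -309/2 ≈ -154.50)
o = -36278 (o = -4047 - 32231 = -36278)
1/(o + Y) = 1/(-36278 - 309/2) = 1/(-72865/2) = -2/72865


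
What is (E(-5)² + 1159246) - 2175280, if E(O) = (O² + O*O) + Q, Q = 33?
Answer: -1009145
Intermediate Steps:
E(O) = 33 + 2*O² (E(O) = (O² + O*O) + 33 = (O² + O²) + 33 = 2*O² + 33 = 33 + 2*O²)
(E(-5)² + 1159246) - 2175280 = ((33 + 2*(-5)²)² + 1159246) - 2175280 = ((33 + 2*25)² + 1159246) - 2175280 = ((33 + 50)² + 1159246) - 2175280 = (83² + 1159246) - 2175280 = (6889 + 1159246) - 2175280 = 1166135 - 2175280 = -1009145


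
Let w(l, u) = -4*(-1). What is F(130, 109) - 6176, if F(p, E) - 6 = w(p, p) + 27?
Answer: -6139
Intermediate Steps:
w(l, u) = 4
F(p, E) = 37 (F(p, E) = 6 + (4 + 27) = 6 + 31 = 37)
F(130, 109) - 6176 = 37 - 6176 = -6139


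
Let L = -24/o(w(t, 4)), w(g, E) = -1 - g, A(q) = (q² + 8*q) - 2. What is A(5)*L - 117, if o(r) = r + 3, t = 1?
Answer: -1629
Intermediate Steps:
A(q) = -2 + q² + 8*q
o(r) = 3 + r
L = -24 (L = -24/(3 + (-1 - 1*1)) = -24/(3 + (-1 - 1)) = -24/(3 - 2) = -24/1 = -24*1 = -24)
A(5)*L - 117 = (-2 + 5² + 8*5)*(-24) - 117 = (-2 + 25 + 40)*(-24) - 117 = 63*(-24) - 117 = -1512 - 117 = -1629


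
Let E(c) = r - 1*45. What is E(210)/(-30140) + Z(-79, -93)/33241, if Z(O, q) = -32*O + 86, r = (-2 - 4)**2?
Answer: 79085129/1001883740 ≈ 0.078936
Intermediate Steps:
r = 36 (r = (-6)**2 = 36)
E(c) = -9 (E(c) = 36 - 1*45 = 36 - 45 = -9)
Z(O, q) = 86 - 32*O
E(210)/(-30140) + Z(-79, -93)/33241 = -9/(-30140) + (86 - 32*(-79))/33241 = -9*(-1/30140) + (86 + 2528)*(1/33241) = 9/30140 + 2614*(1/33241) = 9/30140 + 2614/33241 = 79085129/1001883740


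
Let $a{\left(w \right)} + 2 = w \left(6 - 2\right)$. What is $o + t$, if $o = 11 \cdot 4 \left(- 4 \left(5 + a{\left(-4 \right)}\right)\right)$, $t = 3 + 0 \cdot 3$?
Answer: $2291$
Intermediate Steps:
$a{\left(w \right)} = -2 + 4 w$ ($a{\left(w \right)} = -2 + w \left(6 - 2\right) = -2 + w 4 = -2 + 4 w$)
$t = 3$ ($t = 3 + 0 = 3$)
$o = 2288$ ($o = 11 \cdot 4 \left(- 4 \left(5 + \left(-2 + 4 \left(-4\right)\right)\right)\right) = 44 \left(- 4 \left(5 - 18\right)\right) = 44 \left(\left(-4\right) \left(-13\right)\right) = 44 \cdot 52 = 2288$)
$o + t = 2288 + 3 = 2291$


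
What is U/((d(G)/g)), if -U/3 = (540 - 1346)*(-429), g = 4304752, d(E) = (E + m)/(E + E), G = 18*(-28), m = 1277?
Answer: 4501137265777152/773 ≈ 5.8229e+12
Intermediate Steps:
G = -504
d(E) = (1277 + E)/(2*E) (d(E) = (E + 1277)/(E + E) = (1277 + E)/((2*E)) = (1277 + E)*(1/(2*E)) = (1277 + E)/(2*E))
U = -1037322 (U = -3*(540 - 1346)*(-429) = -(-2418)*(-429) = -3*345774 = -1037322)
U/((d(G)/g)) = -1037322*(-4339190016/(1277 - 504)) = -1037322/(((1/2)*(-1/504)*773)*(1/4304752)) = -1037322/((-773/1008*1/4304752)) = -1037322/(-773/4339190016) = -1037322*(-4339190016/773) = 4501137265777152/773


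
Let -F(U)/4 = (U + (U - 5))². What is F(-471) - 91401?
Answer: -3678637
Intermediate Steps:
F(U) = -4*(-5 + 2*U)² (F(U) = -4*(U + (U - 5))² = -4*(U + (-5 + U))² = -4*(-5 + 2*U)²)
F(-471) - 91401 = -4*(-5 + 2*(-471))² - 91401 = -4*(-5 - 942)² - 91401 = -4*(-947)² - 91401 = -4*896809 - 91401 = -3587236 - 91401 = -3678637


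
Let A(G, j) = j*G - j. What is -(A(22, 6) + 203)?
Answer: -329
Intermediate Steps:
A(G, j) = -j + G*j (A(G, j) = G*j - j = -j + G*j)
-(A(22, 6) + 203) = -(6*(-1 + 22) + 203) = -(6*21 + 203) = -(126 + 203) = -1*329 = -329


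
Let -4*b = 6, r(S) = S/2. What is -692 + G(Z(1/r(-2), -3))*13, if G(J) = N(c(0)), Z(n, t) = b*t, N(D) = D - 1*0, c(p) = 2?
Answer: -666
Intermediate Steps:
r(S) = S/2 (r(S) = S*(½) = S/2)
b = -3/2 (b = -¼*6 = -3/2 ≈ -1.5000)
N(D) = D (N(D) = D + 0 = D)
Z(n, t) = -3*t/2
G(J) = 2
-692 + G(Z(1/r(-2), -3))*13 = -692 + 2*13 = -692 + 26 = -666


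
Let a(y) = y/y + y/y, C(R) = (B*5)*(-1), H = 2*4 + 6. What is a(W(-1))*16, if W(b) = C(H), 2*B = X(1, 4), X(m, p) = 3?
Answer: 32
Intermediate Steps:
B = 3/2 (B = (½)*3 = 3/2 ≈ 1.5000)
H = 14 (H = 8 + 6 = 14)
C(R) = -15/2 (C(R) = ((3/2)*5)*(-1) = (15/2)*(-1) = -15/2)
W(b) = -15/2
a(y) = 2 (a(y) = 1 + 1 = 2)
a(W(-1))*16 = 2*16 = 32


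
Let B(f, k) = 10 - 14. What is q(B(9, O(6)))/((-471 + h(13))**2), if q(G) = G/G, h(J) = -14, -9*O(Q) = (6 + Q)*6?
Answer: 1/235225 ≈ 4.2512e-6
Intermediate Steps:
O(Q) = -4 - 2*Q/3 (O(Q) = -(6 + Q)*6/9 = -(36 + 6*Q)/9 = -4 - 2*Q/3)
B(f, k) = -4
q(G) = 1
q(B(9, O(6)))/((-471 + h(13))**2) = 1/(-471 - 14)**2 = 1/(-485)**2 = 1/235225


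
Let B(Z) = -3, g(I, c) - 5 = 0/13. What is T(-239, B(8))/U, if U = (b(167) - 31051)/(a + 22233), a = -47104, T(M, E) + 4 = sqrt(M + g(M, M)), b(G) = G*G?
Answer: -2926/93 + 1463*I*sqrt(26)/62 ≈ -31.462 + 120.32*I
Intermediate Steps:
b(G) = G**2
g(I, c) = 5 (g(I, c) = 5 + 0/13 = 5 + 0*(1/13) = 5 + 0 = 5)
T(M, E) = -4 + sqrt(5 + M) (T(M, E) = -4 + sqrt(M + 5) = -4 + sqrt(5 + M))
U = 186/1463 (U = (167**2 - 31051)/(-47104 + 22233) = (27889 - 31051)/(-24871) = -3162*(-1/24871) = 186/1463 ≈ 0.12714)
T(-239, B(8))/U = (-4 + sqrt(5 - 239))/(186/1463) = (-4 + sqrt(-234))*(1463/186) = (-4 + 3*I*sqrt(26))*(1463/186) = -2926/93 + 1463*I*sqrt(26)/62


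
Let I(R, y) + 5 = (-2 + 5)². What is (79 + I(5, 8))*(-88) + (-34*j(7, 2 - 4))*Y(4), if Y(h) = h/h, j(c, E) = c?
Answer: -7542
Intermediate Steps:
Y(h) = 1
I(R, y) = 4 (I(R, y) = -5 + (-2 + 5)² = -5 + 3² = -5 + 9 = 4)
(79 + I(5, 8))*(-88) + (-34*j(7, 2 - 4))*Y(4) = (79 + 4)*(-88) - 34*7*1 = 83*(-88) - 238*1 = -7304 - 238 = -7542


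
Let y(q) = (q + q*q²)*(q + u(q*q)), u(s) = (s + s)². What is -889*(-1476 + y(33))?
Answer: -151691402623446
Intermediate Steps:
u(s) = 4*s² (u(s) = (2*s)² = 4*s²)
y(q) = (q + q³)*(q + 4*q⁴) (y(q) = (q + q*q²)*(q + 4*(q*q)²) = (q + q³)*(q + 4*(q²)²) = (q + q³)*(q + 4*q⁴))
-889*(-1476 + y(33)) = -889*(-1476 + (33² + 33⁴ + 4*33⁵ + 4*33⁷)) = -889*(-1476 + (1089 + 1185921 + 4*39135393 + 4*42618442977)) = -889*(-1476 + (1089 + 1185921 + 156541572 + 170473771908)) = -889*(-1476 + 170631500490) = -889*170631499014 = -151691402623446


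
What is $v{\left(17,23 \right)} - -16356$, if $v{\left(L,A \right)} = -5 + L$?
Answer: $16368$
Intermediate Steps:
$v{\left(17,23 \right)} - -16356 = \left(-5 + 17\right) - -16356 = 12 + 16356 = 16368$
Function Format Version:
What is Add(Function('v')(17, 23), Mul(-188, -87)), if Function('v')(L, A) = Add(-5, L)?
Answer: 16368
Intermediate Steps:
Add(Function('v')(17, 23), Mul(-188, -87)) = Add(Add(-5, 17), Mul(-188, -87)) = Add(12, 16356) = 16368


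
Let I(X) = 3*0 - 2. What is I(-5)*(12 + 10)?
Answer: -44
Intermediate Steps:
I(X) = -2 (I(X) = 0 - 2 = -2)
I(-5)*(12 + 10) = -2*(12 + 10) = -2*22 = -44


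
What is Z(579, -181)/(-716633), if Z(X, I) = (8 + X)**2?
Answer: -344569/716633 ≈ -0.48082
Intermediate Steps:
Z(579, -181)/(-716633) = (8 + 579)**2/(-716633) = 587**2*(-1/716633) = 344569*(-1/716633) = -344569/716633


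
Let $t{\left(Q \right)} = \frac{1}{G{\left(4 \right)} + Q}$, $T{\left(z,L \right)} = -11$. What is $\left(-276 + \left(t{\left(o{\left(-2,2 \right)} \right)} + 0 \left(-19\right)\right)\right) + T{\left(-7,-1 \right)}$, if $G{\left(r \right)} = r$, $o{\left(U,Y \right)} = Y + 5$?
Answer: $- \frac{3156}{11} \approx -286.91$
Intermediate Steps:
$o{\left(U,Y \right)} = 5 + Y$
$t{\left(Q \right)} = \frac{1}{4 + Q}$
$\left(-276 + \left(t{\left(o{\left(-2,2 \right)} \right)} + 0 \left(-19\right)\right)\right) + T{\left(-7,-1 \right)} = \left(-276 + \left(\frac{1}{4 + \left(5 + 2\right)} + 0 \left(-19\right)\right)\right) - 11 = \left(-276 + \left(\frac{1}{4 + 7} + 0\right)\right) - 11 = \left(-276 + \left(\frac{1}{11} + 0\right)\right) - 11 = \left(-276 + \frac{1}{11}\right) - 11 = - \frac{3035}{11} - 11 = - \frac{3156}{11}$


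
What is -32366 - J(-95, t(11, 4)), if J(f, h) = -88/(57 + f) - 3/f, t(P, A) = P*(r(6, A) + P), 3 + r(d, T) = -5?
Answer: -3074993/95 ≈ -32368.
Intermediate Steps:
r(d, T) = -8 (r(d, T) = -3 - 5 = -8)
t(P, A) = P*(-8 + P)
-32366 - J(-95, t(11, 4)) = -32366 - (-171 - 91*(-95))/((-95)*(57 - 95)) = -32366 - (-1)*(-171 + 8645)/(95*(-38)) = -32366 - (-1)*(-1)*8474/(95*38) = -32366 - 1*223/95 = -32366 - 223/95 = -3074993/95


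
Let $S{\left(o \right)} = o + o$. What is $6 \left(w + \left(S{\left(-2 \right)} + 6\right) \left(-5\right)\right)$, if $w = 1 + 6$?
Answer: $-18$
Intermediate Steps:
$S{\left(o \right)} = 2 o$
$w = 7$
$6 \left(w + \left(S{\left(-2 \right)} + 6\right) \left(-5\right)\right) = 6 \left(7 + \left(2 \left(-2\right) + 6\right) \left(-5\right)\right) = 6 \left(7 + \left(-4 + 6\right) \left(-5\right)\right) = 6 \left(7 + 2 \left(-5\right)\right) = 6 \left(7 - 10\right) = 6 \left(-3\right) = -18$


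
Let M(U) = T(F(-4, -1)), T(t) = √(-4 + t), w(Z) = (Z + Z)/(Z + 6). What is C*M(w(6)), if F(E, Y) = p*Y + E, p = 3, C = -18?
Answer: -18*I*√11 ≈ -59.699*I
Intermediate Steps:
w(Z) = 2*Z/(6 + Z) (w(Z) = (2*Z)/(6 + Z) = 2*Z/(6 + Z))
F(E, Y) = E + 3*Y (F(E, Y) = 3*Y + E = E + 3*Y)
M(U) = I*√11 (M(U) = √(-4 + (-4 + 3*(-1))) = √(-4 + (-4 - 3)) = √(-4 - 7) = √(-11) = I*√11)
C*M(w(6)) = -18*I*√11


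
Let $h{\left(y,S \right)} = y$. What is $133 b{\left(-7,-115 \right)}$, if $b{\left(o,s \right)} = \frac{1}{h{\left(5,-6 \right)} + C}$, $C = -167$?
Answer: $- \frac{133}{162} \approx -0.82099$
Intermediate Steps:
$b{\left(o,s \right)} = - \frac{1}{162}$ ($b{\left(o,s \right)} = \frac{1}{5 - 167} = \frac{1}{-162} = - \frac{1}{162}$)
$133 b{\left(-7,-115 \right)} = 133 \left(- \frac{1}{162}\right) = - \frac{133}{162}$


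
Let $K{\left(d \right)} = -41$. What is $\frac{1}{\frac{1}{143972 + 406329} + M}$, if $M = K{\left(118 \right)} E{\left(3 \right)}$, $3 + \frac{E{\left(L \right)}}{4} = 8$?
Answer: $- \frac{550301}{451246819} \approx -0.0012195$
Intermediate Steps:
$E{\left(L \right)} = 20$ ($E{\left(L \right)} = -12 + 4 \cdot 8 = -12 + 32 = 20$)
$M = -820$ ($M = \left(-41\right) 20 = -820$)
$\frac{1}{\frac{1}{143972 + 406329} + M} = \frac{1}{\frac{1}{143972 + 406329} - 820} = \frac{1}{\frac{1}{550301} - 820} = \frac{1}{- \frac{451246819}{550301}} = - \frac{550301}{451246819}$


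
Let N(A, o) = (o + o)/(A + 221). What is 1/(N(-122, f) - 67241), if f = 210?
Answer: -33/2218813 ≈ -1.4873e-5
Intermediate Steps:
N(A, o) = 2*o/(221 + A) (N(A, o) = (2*o)/(221 + A) = 2*o/(221 + A))
1/(N(-122, f) - 67241) = 1/(2*210/(221 - 122) - 67241) = 1/(2*210/99 - 67241) = 1/(2*210*(1/99) - 67241) = 1/(140/33 - 67241) = 1/(-2218813/33) = -33/2218813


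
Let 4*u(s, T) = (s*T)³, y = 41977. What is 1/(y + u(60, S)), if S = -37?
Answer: -1/2735220023 ≈ -3.6560e-10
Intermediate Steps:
u(s, T) = T³*s³/4 (u(s, T) = (s*T)³/4 = (T*s)³/4 = (T³*s³)/4 = T³*s³/4)
1/(y + u(60, S)) = 1/(41977 + (¼)*(-37)³*60³) = 1/(41977 + (¼)*(-50653)*216000) = 1/(41977 - 2735262000) = 1/(-2735220023) = -1/2735220023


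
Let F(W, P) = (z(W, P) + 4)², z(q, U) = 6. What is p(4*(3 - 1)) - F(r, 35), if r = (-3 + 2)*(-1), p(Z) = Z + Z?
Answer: -84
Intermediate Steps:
p(Z) = 2*Z
r = 1 (r = -1*(-1) = 1)
F(W, P) = 100 (F(W, P) = (6 + 4)² = 10² = 100)
p(4*(3 - 1)) - F(r, 35) = 2*(4*(3 - 1)) - 1*100 = 2*(4*2) - 100 = 2*8 - 100 = 16 - 100 = -84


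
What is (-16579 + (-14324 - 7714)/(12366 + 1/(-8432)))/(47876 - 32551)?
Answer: -345775998937/319587890215 ≈ -1.0819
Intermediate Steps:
(-16579 + (-14324 - 7714)/(12366 + 1/(-8432)))/(47876 - 32551) = (-16579 - 22038/(12366 - 1/8432))/15325 = (-16579 - 22038/104270111/8432)*(1/15325) = (-16579 - 22038*8432/104270111)*(1/15325) = (-16579 - 185824416/104270111)*(1/15325) = -1728879994685/104270111*1/15325 = -345775998937/319587890215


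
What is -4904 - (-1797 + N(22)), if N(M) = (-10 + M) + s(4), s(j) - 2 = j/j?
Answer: -3122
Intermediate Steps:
s(j) = 3 (s(j) = 2 + j/j = 2 + 1 = 3)
N(M) = -7 + M (N(M) = (-10 + M) + 3 = -7 + M)
-4904 - (-1797 + N(22)) = -4904 - (-1797 + (-7 + 22)) = -4904 - (-1797 + 15) = -4904 - 1*(-1782) = -4904 + 1782 = -3122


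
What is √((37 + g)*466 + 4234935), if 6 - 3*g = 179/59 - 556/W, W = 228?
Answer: √48100634505049/3363 ≈ 2062.3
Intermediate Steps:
g = 18176/10089 (g = 2 - (179/59 - 556/228)/3 = 2 - (179*(1/59) - 556*1/228)/3 = 2 - (179/59 - 139/57)/3 = 2 - ⅓*2002/3363 = 2 - 2002/10089 = 18176/10089 ≈ 1.8016)
√((37 + g)*466 + 4234935) = √((37 + 18176/10089)*466 + 4234935) = √((391469/10089)*466 + 4234935) = √(182424554/10089 + 4234935) = √(42908683769/10089) = √48100634505049/3363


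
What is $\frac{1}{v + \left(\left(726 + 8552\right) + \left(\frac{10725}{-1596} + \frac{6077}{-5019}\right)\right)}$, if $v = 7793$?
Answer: $\frac{54492}{929800771} \approx 5.8606 \cdot 10^{-5}$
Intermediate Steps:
$\frac{1}{v + \left(\left(726 + 8552\right) + \left(\frac{10725}{-1596} + \frac{6077}{-5019}\right)\right)} = \frac{1}{7793 + \left(\left(726 + 8552\right) + \left(\frac{10725}{-1596} + \frac{6077}{-5019}\right)\right)} = \frac{1}{7793 + \left(9278 + \left(10725 \left(- \frac{1}{1596}\right) + 6077 \left(- \frac{1}{5019}\right)\right)\right)} = \frac{1}{7793 + \left(9278 - \frac{432161}{54492}\right)} = \frac{1}{7793 + \frac{505144615}{54492}} = \frac{1}{\frac{929800771}{54492}} = \frac{54492}{929800771}$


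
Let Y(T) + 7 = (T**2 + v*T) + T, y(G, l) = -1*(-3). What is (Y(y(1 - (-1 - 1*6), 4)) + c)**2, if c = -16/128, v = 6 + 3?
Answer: 65025/64 ≈ 1016.0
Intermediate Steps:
v = 9
y(G, l) = 3
Y(T) = -7 + T**2 + 10*T (Y(T) = -7 + ((T**2 + 9*T) + T) = -7 + (T**2 + 10*T) = -7 + T**2 + 10*T)
c = -1/8 (c = -16*1/128 = -1/8 ≈ -0.12500)
(Y(y(1 - (-1 - 1*6), 4)) + c)**2 = ((-7 + 3**2 + 10*3) - 1/8)**2 = ((-7 + 9 + 30) - 1/8)**2 = (32 - 1/8)**2 = (255/8)**2 = 65025/64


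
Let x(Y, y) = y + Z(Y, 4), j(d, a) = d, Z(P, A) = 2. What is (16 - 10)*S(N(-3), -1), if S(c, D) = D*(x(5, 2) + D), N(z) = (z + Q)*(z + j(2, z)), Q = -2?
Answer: -18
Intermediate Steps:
x(Y, y) = 2 + y (x(Y, y) = y + 2 = 2 + y)
N(z) = (-2 + z)*(2 + z) (N(z) = (z - 2)*(z + 2) = (-2 + z)*(2 + z))
S(c, D) = D*(4 + D) (S(c, D) = D*((2 + 2) + D) = D*(4 + D))
(16 - 10)*S(N(-3), -1) = (16 - 10)*(-(4 - 1)) = 6*(-1*3) = 6*(-3) = -18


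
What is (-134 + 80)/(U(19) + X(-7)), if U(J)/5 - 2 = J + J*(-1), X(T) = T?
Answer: -18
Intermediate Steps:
U(J) = 10 (U(J) = 10 + 5*(J + J*(-1)) = 10 + 5*(J - J) = 10 + 5*0 = 10 + 0 = 10)
(-134 + 80)/(U(19) + X(-7)) = (-134 + 80)/(10 - 7) = -54/3 = -54*⅓ = -18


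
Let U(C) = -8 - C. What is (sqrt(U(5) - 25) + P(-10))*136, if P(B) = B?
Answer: -1360 + 136*I*sqrt(38) ≈ -1360.0 + 838.36*I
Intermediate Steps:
(sqrt(U(5) - 25) + P(-10))*136 = (sqrt((-8 - 1*5) - 25) - 10)*136 = (sqrt((-8 - 5) - 25) - 10)*136 = (sqrt(-13 - 25) - 10)*136 = (sqrt(-38) - 10)*136 = (I*sqrt(38) - 10)*136 = (-10 + I*sqrt(38))*136 = -1360 + 136*I*sqrt(38)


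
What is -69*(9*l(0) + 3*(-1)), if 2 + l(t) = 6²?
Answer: -20907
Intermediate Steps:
l(t) = 34 (l(t) = -2 + 6² = -2 + 36 = 34)
-69*(9*l(0) + 3*(-1)) = -69*(9*34 + 3*(-1)) = -69*(306 - 3) = -69*303 = -20907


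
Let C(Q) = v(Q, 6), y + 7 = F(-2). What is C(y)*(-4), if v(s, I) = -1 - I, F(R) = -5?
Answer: 28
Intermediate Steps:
y = -12 (y = -7 - 5 = -12)
C(Q) = -7 (C(Q) = -1 - 1*6 = -1 - 6 = -7)
C(y)*(-4) = -7*(-4) = 28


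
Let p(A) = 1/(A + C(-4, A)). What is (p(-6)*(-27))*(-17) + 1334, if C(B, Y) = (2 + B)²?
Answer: 2209/2 ≈ 1104.5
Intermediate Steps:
p(A) = 1/(4 + A) (p(A) = 1/(A + (2 - 4)²) = 1/(A + (-2)²) = 1/(A + 4) = 1/(4 + A))
(p(-6)*(-27))*(-17) + 1334 = (-27/(4 - 6))*(-17) + 1334 = (-27/(-2))*(-17) + 1334 = -½*(-27)*(-17) + 1334 = (27/2)*(-17) + 1334 = -459/2 + 1334 = 2209/2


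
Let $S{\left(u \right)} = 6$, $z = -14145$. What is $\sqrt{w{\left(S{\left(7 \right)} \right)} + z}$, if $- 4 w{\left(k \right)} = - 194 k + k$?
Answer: $\frac{3 i \sqrt{6158}}{2} \approx 117.71 i$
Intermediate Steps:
$w{\left(k \right)} = \frac{193 k}{4}$ ($w{\left(k \right)} = - \frac{- 194 k + k}{4} = - \frac{\left(-193\right) k}{4} = \frac{193 k}{4}$)
$\sqrt{w{\left(S{\left(7 \right)} \right)} + z} = \sqrt{\frac{193}{4} \cdot 6 - 14145} = \sqrt{\frac{579}{2} - 14145} = \sqrt{- \frac{27711}{2}} = \frac{3 i \sqrt{6158}}{2}$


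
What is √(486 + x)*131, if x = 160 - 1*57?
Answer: 131*√589 ≈ 3179.3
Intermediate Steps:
x = 103 (x = 160 - 57 = 103)
√(486 + x)*131 = √(486 + 103)*131 = √589*131 = 131*√589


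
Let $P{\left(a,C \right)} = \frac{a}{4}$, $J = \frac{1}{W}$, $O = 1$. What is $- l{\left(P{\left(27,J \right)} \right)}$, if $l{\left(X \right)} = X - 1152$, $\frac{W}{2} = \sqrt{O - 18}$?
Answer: $\frac{4581}{4} \approx 1145.3$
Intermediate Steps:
$W = 2 i \sqrt{17}$ ($W = 2 \sqrt{1 - 18} = 2 \sqrt{-17} = 2 i \sqrt{17} \approx 8.2462 i$)
$J = - \frac{i \sqrt{17}}{34}$ ($J = \frac{1}{2 i \sqrt{17}} = - \frac{i \sqrt{17}}{34} \approx - 0.12127 i$)
$P{\left(a,C \right)} = \frac{a}{4}$ ($P{\left(a,C \right)} = a \frac{1}{4} = \frac{a}{4}$)
$l{\left(X \right)} = -1152 + X$
$- l{\left(P{\left(27,J \right)} \right)} = - (-1152 + \frac{1}{4} \cdot 27) = - (-1152 + \frac{27}{4}) = \left(-1\right) \left(- \frac{4581}{4}\right) = \frac{4581}{4}$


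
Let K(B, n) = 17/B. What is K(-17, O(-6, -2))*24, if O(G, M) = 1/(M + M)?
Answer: -24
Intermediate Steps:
O(G, M) = 1/(2*M)
K(-17, O(-6, -2))*24 = (17/(-17))*24 = (17*(-1/17))*24 = -1*24 = -24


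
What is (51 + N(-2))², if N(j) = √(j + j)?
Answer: 2597 + 204*I ≈ 2597.0 + 204.0*I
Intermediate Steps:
N(j) = √2*√j (N(j) = √(2*j) = √2*√j)
(51 + N(-2))² = (51 + √2*√(-2))² = (51 + √2*(I*√2))² = (51 + 2*I)²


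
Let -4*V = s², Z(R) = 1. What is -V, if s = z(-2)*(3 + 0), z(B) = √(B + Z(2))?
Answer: -9/4 ≈ -2.2500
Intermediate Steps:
z(B) = √(1 + B) (z(B) = √(B + 1) = √(1 + B))
s = 3*I (s = √(1 - 2)*(3 + 0) = √(-1)*3 = I*3 = 3*I ≈ 3.0*I)
V = 9/4 (V = -(3*I)²/4 = -¼*(-9) = 9/4 ≈ 2.2500)
-V = -1*9/4 = -9/4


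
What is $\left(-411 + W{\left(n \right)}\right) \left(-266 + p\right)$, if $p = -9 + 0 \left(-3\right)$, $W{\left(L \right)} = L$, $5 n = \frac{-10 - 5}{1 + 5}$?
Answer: $\frac{226325}{2} \approx 1.1316 \cdot 10^{5}$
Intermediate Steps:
$n = - \frac{1}{2}$ ($n = \frac{\left(-10 - 5\right) \frac{1}{1 + 5}}{5} = \frac{\left(-15\right) \frac{1}{6}}{5} = \frac{1}{5} \left(- \frac{5}{2}\right) = - \frac{1}{2} \approx -0.5$)
$p = -9$ ($p = -9 + 0 = -9$)
$\left(-411 + W{\left(n \right)}\right) \left(-266 + p\right) = \left(-411 - \frac{1}{2}\right) \left(-266 - 9\right) = \left(- \frac{823}{2}\right) \left(-275\right) = \frac{226325}{2}$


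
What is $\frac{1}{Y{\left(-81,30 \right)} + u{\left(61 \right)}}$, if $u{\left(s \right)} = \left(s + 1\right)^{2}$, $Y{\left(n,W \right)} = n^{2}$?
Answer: $\frac{1}{10405} \approx 9.6108 \cdot 10^{-5}$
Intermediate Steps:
$u{\left(s \right)} = \left(1 + s\right)^{2}$
$\frac{1}{Y{\left(-81,30 \right)} + u{\left(61 \right)}} = \frac{1}{\left(-81\right)^{2} + \left(1 + 61\right)^{2}} = \frac{1}{6561 + 62^{2}} = \frac{1}{6561 + 3844} = \frac{1}{10405}$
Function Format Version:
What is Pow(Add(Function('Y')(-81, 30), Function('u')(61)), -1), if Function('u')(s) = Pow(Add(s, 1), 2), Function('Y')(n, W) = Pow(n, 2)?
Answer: Rational(1, 10405) ≈ 9.6108e-5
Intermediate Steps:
Function('u')(s) = Pow(Add(1, s), 2)
Pow(Add(Function('Y')(-81, 30), Function('u')(61)), -1) = Pow(Add(Pow(-81, 2), Pow(Add(1, 61), 2)), -1) = Pow(Add(6561, Pow(62, 2)), -1) = Pow(Add(6561, 3844), -1) = Pow(10405, -1) = Rational(1, 10405)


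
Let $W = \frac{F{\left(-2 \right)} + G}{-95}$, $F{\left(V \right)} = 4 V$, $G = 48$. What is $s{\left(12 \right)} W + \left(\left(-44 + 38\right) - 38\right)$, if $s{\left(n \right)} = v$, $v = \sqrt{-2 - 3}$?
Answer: $-44 - \frac{8 i \sqrt{5}}{19} \approx -44.0 - 0.9415 i$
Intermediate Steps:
$v = i \sqrt{5}$ ($v = \sqrt{-5} = i \sqrt{5} \approx 2.2361 i$)
$s{\left(n \right)} = i \sqrt{5}$
$W = - \frac{8}{19}$ ($W = \frac{4 \left(-2\right) + 48}{-95} = \left(-8 + 48\right) \left(- \frac{1}{95}\right) = 40 \left(- \frac{1}{95}\right) = - \frac{8}{19} \approx -0.42105$)
$s{\left(12 \right)} W + \left(\left(-44 + 38\right) - 38\right) = i \sqrt{5} \left(- \frac{8}{19}\right) + \left(\left(-44 + 38\right) - 38\right) = - \frac{8 i \sqrt{5}}{19} - 44 = -44 - \frac{8 i \sqrt{5}}{19}$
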